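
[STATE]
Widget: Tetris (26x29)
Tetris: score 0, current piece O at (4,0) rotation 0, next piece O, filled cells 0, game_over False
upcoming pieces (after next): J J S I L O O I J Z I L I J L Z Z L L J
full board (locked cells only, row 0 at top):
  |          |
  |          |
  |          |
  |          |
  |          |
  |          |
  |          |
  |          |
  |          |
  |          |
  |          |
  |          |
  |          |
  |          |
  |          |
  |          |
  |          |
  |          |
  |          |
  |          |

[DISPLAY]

    ▓▓    │Next:          
    ▓▓    │▓▓             
          │▓▓             
          │               
          │               
          │               
          │Score:         
          │0              
          │               
          │               
          │               
          │               
          │               
          │               
          │               
          │               
          │               
          │               
          │               
          │               
          │               
          │               
          │               
          │               
          │               
          │               
          │               
          │               
          │               


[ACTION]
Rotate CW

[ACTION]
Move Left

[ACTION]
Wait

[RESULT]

          │Next:          
   ▓▓     │▓▓             
   ▓▓     │▓▓             
          │               
          │               
          │               
          │Score:         
          │0              
          │               
          │               
          │               
          │               
          │               
          │               
          │               
          │               
          │               
          │               
          │               
          │               
          │               
          │               
          │               
          │               
          │               
          │               
          │               
          │               
          │               


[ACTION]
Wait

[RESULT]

          │Next:          
          │▓▓             
   ▓▓     │▓▓             
   ▓▓     │               
          │               
          │               
          │Score:         
          │0              
          │               
          │               
          │               
          │               
          │               
          │               
          │               
          │               
          │               
          │               
          │               
          │               
          │               
          │               
          │               
          │               
          │               
          │               
          │               
          │               
          │               


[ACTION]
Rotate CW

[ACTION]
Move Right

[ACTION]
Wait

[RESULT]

          │Next:          
          │▓▓             
          │▓▓             
    ▓▓    │               
    ▓▓    │               
          │               
          │Score:         
          │0              
          │               
          │               
          │               
          │               
          │               
          │               
          │               
          │               
          │               
          │               
          │               
          │               
          │               
          │               
          │               
          │               
          │               
          │               
          │               
          │               
          │               


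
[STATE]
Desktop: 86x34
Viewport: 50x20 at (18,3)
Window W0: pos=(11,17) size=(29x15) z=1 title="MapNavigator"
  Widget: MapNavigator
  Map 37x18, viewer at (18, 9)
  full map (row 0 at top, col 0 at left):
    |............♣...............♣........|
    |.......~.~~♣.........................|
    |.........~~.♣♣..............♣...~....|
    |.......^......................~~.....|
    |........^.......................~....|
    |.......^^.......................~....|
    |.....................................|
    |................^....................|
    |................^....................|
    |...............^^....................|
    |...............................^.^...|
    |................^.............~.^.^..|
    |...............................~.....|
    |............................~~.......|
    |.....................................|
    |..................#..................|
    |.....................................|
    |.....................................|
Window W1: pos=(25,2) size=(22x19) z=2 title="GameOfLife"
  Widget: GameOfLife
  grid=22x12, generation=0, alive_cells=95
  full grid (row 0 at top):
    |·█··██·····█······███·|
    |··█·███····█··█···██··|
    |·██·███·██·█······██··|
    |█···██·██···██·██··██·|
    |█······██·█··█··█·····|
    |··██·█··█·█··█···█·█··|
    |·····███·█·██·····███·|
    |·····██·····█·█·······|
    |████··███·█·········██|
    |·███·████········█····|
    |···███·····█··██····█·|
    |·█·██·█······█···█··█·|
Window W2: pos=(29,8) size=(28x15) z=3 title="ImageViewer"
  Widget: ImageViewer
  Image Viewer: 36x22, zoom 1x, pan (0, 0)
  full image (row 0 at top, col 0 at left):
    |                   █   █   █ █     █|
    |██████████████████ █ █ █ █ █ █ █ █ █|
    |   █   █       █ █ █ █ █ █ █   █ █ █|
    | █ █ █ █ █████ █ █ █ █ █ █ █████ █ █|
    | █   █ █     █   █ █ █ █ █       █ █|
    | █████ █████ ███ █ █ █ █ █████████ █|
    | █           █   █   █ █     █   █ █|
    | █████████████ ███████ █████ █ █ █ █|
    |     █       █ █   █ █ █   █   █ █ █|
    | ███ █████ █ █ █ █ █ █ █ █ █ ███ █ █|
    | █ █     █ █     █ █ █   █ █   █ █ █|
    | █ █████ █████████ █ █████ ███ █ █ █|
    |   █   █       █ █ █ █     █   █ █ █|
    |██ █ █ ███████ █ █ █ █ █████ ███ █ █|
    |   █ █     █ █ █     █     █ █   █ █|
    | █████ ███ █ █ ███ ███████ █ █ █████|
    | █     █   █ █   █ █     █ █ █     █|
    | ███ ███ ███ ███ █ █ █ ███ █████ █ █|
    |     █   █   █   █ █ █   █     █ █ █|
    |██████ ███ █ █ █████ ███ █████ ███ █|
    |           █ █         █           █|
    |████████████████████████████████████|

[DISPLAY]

       ┃ GameOfLife         ┃                     
       ┠────────────────────┨                     
       ┃Gen: 0              ┃                     
       ┃█··██·····█······███┃                     
       ┃·█·███····█··█···██·┃                     
       ┃██·┏━━━━━━━━━━━━━━━━━━━━━━━━━━┓           
       ┃···┃ ImageViewer              ┃           
       ┃···┠──────────────────────────┨           
       ┃·██┃                   █   █  ┃           
       ┃···┃██████████████████ █ █ █ █┃           
       ┃···┃   █   █       █ █ █ █ █ █┃           
       ┃███┃ █ █ █ █ █████ █ █ █ █ █ █┃           
       ┃███┃ █   █ █     █   █ █ █ █ █┃           
       ┃··█┃ █████ █████ ███ █ █ █ █ █┃           
━━━━━━━┃█·█┃ █           █   █   █ █  ┃           
vigator┃   ┃ █████████████ ███████ ███┃           
───────┃   ┃     █       █ █   █ █ █  ┃           
.......┗━━━┃ ███ █████ █ █ █ █ █ █ █ █┃           
...........┃ █ █     █ █     █ █ █   █┃           
...........┗━━━━━━━━━━━━━━━━━━━━━━━━━━┛           


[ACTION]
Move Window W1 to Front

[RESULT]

       ┃ GameOfLife         ┃                     
       ┠────────────────────┨                     
       ┃Gen: 0              ┃                     
       ┃█··██·····█······███┃                     
       ┃·█·███····█··█···██·┃                     
       ┃██·███·██·█······██·┃━━━━━━━━━┓           
       ┃···██·██···██·██··██┃         ┃           
       ┃······██·█··█··█····┃─────────┨           
       ┃·██·█··█·█··█···█·█·┃  █   █  ┃           
       ┃····███·█·██·····███┃█ █ █ █ █┃           
       ┃····██·····█·█······┃█ █ █ █ █┃           
       ┃███··███·█·········█┃█ █ █ █ █┃           
       ┃███·████········█···┃█ █ █ █ █┃           
       ┃··███·····█··██····█┃█ █ █ █ █┃           
━━━━━━━┃█·██·█······█···█··█┃█   █ █  ┃           
vigator┃                    ┃█████ ███┃           
───────┃                    ┃  █ █ █  ┃           
.......┗━━━━━━━━━━━━━━━━━━━━┛█ █ █ █ █┃           
...........┃ █ █     █ █     █ █ █   █┃           
...........┗━━━━━━━━━━━━━━━━━━━━━━━━━━┛           


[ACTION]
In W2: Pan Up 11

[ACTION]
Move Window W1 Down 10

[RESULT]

                                                  
                                                  
                                                  
                                                  
                                                  
           ┏━━━━━━━━━━━━━━━━━━━━━━━━━━┓           
           ┃ ImageViewer              ┃           
           ┠──────────────────────────┨           
           ┃                   █   █  ┃           
       ┏━━━━━━━━━━━━━━━━━━━━┓█ █ █ █ █┃           
       ┃ GameOfLife         ┃█ █ █ █ █┃           
       ┠────────────────────┨█ █ █ █ █┃           
       ┃Gen: 0              ┃█ █ █ █ █┃           
       ┃█··██·····█······███┃█ █ █ █ █┃           
━━━━━━━┃·█·███····█··█···██·┃█   █ █  ┃           
vigator┃██·███·██·█······██·┃█████ ███┃           
───────┃···██·██···██·██··██┃  █ █ █  ┃           
.......┃······██·█··█··█····┃█ █ █ █ █┃           
.......┃·██·█··█·█··█···█·█·┃█ █ █   █┃           
.......┃····███·█·██·····███┃━━━━━━━━━┛           


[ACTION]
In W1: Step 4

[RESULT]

                                                  
                                                  
                                                  
                                                  
                                                  
           ┏━━━━━━━━━━━━━━━━━━━━━━━━━━┓           
           ┃ ImageViewer              ┃           
           ┠──────────────────────────┨           
           ┃                   █   █  ┃           
       ┏━━━━━━━━━━━━━━━━━━━━┓█ █ █ █ █┃           
       ┃ GameOfLife         ┃█ █ █ █ █┃           
       ┠────────────────────┨█ █ █ █ █┃           
       ┃Gen: 4              ┃█ █ █ █ █┃           
       ┃·█·····██·███···██··┃█ █ █ █ █┃           
━━━━━━━┃██····█··█···█·█··█·┃█   █ █  ┃           
vigator┃········██·██···█·█·┃█████ ███┃           
───────┃·················█·█┃  █ █ █  ┃           
.......┃··█·███···········█·┃█ █ █ █ █┃           
.......┃·····██···········█·┃█ █ █   █┃           
.......┃······█···········█·┃━━━━━━━━━┛           


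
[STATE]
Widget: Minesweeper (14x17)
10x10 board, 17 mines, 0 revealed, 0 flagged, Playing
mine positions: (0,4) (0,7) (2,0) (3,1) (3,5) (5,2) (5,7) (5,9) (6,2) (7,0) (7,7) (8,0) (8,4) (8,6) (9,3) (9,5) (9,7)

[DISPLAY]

■■■■■■■■■■    
■■■■■■■■■■    
■■■■■■■■■■    
■■■■■■■■■■    
■■■■■■■■■■    
■■■■■■■■■■    
■■■■■■■■■■    
■■■■■■■■■■    
■■■■■■■■■■    
■■■■■■■■■■    
              
              
              
              
              
              
              


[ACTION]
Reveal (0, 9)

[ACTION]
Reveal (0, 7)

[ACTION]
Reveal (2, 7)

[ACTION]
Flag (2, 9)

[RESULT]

■■■■✹■■✹1     
■■■■■■111     
✹■■■■■1       
■✹■■■✹1       
■■■■■■2121    
■■✹■■■■✹■✹    
■■✹■■■■■■■    
✹■■■■■■✹■■    
✹■■■✹■✹■■■    
■■■✹■✹■✹■■    
              
              
              
              
              
              
              


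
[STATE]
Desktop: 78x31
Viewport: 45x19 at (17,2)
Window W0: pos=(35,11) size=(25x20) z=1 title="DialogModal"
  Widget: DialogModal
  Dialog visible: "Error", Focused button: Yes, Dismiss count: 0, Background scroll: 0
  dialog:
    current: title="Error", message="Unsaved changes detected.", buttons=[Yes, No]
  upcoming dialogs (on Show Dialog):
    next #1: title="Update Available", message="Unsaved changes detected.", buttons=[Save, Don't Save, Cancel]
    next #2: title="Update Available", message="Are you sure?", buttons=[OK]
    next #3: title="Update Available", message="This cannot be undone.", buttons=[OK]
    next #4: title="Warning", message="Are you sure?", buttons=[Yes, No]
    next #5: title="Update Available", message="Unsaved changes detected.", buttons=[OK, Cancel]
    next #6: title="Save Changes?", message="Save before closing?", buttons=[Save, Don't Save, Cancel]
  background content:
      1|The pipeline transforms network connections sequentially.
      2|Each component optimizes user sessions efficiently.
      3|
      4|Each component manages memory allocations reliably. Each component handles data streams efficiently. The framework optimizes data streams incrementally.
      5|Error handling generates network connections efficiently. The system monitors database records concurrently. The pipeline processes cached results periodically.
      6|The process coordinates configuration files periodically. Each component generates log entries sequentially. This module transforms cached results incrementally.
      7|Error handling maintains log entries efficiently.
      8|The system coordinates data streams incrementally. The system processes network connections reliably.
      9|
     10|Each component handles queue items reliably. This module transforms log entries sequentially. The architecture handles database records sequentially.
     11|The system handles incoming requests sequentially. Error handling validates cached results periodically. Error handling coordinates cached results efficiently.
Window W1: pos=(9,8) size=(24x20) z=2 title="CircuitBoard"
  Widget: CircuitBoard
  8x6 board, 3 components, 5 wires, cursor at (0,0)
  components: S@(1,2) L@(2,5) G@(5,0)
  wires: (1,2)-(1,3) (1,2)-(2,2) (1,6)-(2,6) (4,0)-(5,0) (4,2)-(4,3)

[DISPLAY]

                                             
                                             
                                             
                                             
                                             
                                             
━━━━━━━━━━━━━━━┓                             
tBoard         ┃                             
───────────────┨                             
2 3 4 5 6 7    ┃  ┏━━━━━━━━━━━━━━━━━━━━━━━┓  
               ┃  ┃ DialogModal           ┃  
               ┃  ┠───────────────────────┨  
     S ─ ·     ┃  ┃The pipeline transforms┃  
     │         ┃  ┃Each component optimize┃  
     ·         ┃  ┃                       ┃  
               ┃  ┃Each component manages ┃  
               ┃  ┃Error handling generate┃  
               ┃  ┃Th┌─────────────────┐es┃  
     · ─ ·     ┃  ┃Er│      Error      │in┃  


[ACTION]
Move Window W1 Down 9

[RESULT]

                                             
                                             
                                             
                                             
                                             
                                             
                                             
                                             
                                             
━━━━━━━━━━━━━━━┓  ┏━━━━━━━━━━━━━━━━━━━━━━━┓  
tBoard         ┃  ┃ DialogModal           ┃  
───────────────┨  ┠───────────────────────┨  
2 3 4 5 6 7    ┃  ┃The pipeline transforms┃  
               ┃  ┃Each component optimize┃  
               ┃  ┃                       ┃  
     S ─ ·     ┃  ┃Each component manages ┃  
     │         ┃  ┃Error handling generate┃  
     ·         ┃  ┃Th┌─────────────────┐es┃  
               ┃  ┃Er│      Error      │in┃  


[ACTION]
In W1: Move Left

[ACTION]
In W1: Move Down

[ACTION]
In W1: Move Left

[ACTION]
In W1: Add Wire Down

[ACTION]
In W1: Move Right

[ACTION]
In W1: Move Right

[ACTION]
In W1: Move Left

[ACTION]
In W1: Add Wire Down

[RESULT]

                                             
                                             
                                             
                                             
                                             
                                             
                                             
                                             
                                             
━━━━━━━━━━━━━━━┓  ┏━━━━━━━━━━━━━━━━━━━━━━━┓  
tBoard         ┃  ┃ DialogModal           ┃  
───────────────┨  ┠───────────────────────┨  
2 3 4 5 6 7    ┃  ┃The pipeline transforms┃  
               ┃  ┃Each component optimize┃  
               ┃  ┃                       ┃  
[.]  S ─ ·     ┃  ┃Each component manages ┃  
 │   │         ┃  ┃Error handling generate┃  
 ·   ·         ┃  ┃Th┌─────────────────┐es┃  
               ┃  ┃Er│      Error      │in┃  


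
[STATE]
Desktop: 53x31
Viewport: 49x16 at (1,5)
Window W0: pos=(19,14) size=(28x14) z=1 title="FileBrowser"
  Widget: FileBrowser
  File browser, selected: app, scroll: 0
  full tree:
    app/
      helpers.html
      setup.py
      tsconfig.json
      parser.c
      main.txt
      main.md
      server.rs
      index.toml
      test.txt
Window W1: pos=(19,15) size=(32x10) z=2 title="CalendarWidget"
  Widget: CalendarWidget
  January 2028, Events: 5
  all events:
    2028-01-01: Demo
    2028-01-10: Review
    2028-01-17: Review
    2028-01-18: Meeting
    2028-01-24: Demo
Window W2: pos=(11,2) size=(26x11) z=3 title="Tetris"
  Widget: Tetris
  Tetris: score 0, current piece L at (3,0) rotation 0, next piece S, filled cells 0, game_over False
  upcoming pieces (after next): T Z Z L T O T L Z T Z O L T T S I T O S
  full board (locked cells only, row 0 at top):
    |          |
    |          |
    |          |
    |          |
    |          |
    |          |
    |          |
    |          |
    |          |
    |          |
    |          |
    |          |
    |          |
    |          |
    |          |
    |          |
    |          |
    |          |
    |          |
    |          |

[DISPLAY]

          ┃          │Next:        ┃             
          ┃          │ ░░          ┃             
          ┃          │░░           ┃             
          ┃          │             ┃             
          ┃          │             ┃             
          ┃          │             ┃             
          ┃          │Score:       ┃             
          ┗━━━━━━━━━━━━━━━━━━━━━━━━┛             
                                                 
                  ┏━━━━━━━━━━━━━━━━━━━━━━━━━━┓   
                  ┏━━━━━━━━━━━━━━━━━━━━━━━━━━━━━━
                  ┃ CalendarWidget               
                  ┠──────────────────────────────
                  ┃         January 2028         
                  ┃Mo Tu We Th Fr Sa Su          
                  ┃                1*  2         


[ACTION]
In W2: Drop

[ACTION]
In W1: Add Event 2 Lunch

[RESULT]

          ┃          │Next:        ┃             
          ┃          │ ░░          ┃             
          ┃          │░░           ┃             
          ┃          │             ┃             
          ┃          │             ┃             
          ┃          │             ┃             
          ┃          │Score:       ┃             
          ┗━━━━━━━━━━━━━━━━━━━━━━━━┛             
                                                 
                  ┏━━━━━━━━━━━━━━━━━━━━━━━━━━┓   
                  ┏━━━━━━━━━━━━━━━━━━━━━━━━━━━━━━
                  ┃ CalendarWidget               
                  ┠──────────────────────────────
                  ┃         January 2028         
                  ┃Mo Tu We Th Fr Sa Su          
                  ┃                1*  2*        


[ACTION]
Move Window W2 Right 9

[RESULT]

                   ┃          │Next:        ┃    
                   ┃          │ ░░          ┃    
                   ┃          │░░           ┃    
                   ┃          │             ┃    
                   ┃          │             ┃    
                   ┃          │             ┃    
                   ┃          │Score:       ┃    
                   ┗━━━━━━━━━━━━━━━━━━━━━━━━┛    
                                                 
                  ┏━━━━━━━━━━━━━━━━━━━━━━━━━━┓   
                  ┏━━━━━━━━━━━━━━━━━━━━━━━━━━━━━━
                  ┃ CalendarWidget               
                  ┠──────────────────────────────
                  ┃         January 2028         
                  ┃Mo Tu We Th Fr Sa Su          
                  ┃                1*  2*        


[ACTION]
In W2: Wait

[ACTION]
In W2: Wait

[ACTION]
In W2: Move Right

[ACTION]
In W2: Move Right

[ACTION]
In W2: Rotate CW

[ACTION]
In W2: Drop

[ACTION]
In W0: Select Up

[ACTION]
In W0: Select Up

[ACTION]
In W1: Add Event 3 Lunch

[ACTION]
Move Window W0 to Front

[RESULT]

                   ┃          │Next:        ┃    
                   ┃          │ ░░          ┃    
                   ┃          │░░           ┃    
                   ┃          │             ┃    
                   ┃          │             ┃    
                   ┃          │             ┃    
                   ┃          │Score:       ┃    
                   ┗━━━━━━━━━━━━━━━━━━━━━━━━┛    
                                                 
                  ┏━━━━━━━━━━━━━━━━━━━━━━━━━━┓   
                  ┃ FileBrowser              ┃━━━
                  ┠──────────────────────────┨   
                  ┃> [-] app/                ┃───
                  ┃    helpers.html          ┃   
                  ┃    setup.py              ┃   
                  ┃    tsconfig.json         ┃   


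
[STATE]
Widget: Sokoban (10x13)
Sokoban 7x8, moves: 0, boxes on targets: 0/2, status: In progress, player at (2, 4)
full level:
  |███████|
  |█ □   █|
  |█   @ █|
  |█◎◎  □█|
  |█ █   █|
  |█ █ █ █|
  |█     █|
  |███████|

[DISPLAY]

███████   
█ □   █   
█   @ █   
█◎◎  □█   
█ █   █   
█ █ █ █   
█     █   
███████   
Moves: 0  
          
          
          
          


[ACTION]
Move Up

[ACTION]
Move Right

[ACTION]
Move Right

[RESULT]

███████   
█ □  @█   
█     █   
█◎◎  □█   
█ █   █   
█ █ █ █   
█     █   
███████   
Moves: 2  
          
          
          
          


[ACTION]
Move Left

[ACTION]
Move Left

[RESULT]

███████   
█ □@  █   
█     █   
█◎◎  □█   
█ █   █   
█ █ █ █   
█     █   
███████   
Moves: 4  
          
          
          
          


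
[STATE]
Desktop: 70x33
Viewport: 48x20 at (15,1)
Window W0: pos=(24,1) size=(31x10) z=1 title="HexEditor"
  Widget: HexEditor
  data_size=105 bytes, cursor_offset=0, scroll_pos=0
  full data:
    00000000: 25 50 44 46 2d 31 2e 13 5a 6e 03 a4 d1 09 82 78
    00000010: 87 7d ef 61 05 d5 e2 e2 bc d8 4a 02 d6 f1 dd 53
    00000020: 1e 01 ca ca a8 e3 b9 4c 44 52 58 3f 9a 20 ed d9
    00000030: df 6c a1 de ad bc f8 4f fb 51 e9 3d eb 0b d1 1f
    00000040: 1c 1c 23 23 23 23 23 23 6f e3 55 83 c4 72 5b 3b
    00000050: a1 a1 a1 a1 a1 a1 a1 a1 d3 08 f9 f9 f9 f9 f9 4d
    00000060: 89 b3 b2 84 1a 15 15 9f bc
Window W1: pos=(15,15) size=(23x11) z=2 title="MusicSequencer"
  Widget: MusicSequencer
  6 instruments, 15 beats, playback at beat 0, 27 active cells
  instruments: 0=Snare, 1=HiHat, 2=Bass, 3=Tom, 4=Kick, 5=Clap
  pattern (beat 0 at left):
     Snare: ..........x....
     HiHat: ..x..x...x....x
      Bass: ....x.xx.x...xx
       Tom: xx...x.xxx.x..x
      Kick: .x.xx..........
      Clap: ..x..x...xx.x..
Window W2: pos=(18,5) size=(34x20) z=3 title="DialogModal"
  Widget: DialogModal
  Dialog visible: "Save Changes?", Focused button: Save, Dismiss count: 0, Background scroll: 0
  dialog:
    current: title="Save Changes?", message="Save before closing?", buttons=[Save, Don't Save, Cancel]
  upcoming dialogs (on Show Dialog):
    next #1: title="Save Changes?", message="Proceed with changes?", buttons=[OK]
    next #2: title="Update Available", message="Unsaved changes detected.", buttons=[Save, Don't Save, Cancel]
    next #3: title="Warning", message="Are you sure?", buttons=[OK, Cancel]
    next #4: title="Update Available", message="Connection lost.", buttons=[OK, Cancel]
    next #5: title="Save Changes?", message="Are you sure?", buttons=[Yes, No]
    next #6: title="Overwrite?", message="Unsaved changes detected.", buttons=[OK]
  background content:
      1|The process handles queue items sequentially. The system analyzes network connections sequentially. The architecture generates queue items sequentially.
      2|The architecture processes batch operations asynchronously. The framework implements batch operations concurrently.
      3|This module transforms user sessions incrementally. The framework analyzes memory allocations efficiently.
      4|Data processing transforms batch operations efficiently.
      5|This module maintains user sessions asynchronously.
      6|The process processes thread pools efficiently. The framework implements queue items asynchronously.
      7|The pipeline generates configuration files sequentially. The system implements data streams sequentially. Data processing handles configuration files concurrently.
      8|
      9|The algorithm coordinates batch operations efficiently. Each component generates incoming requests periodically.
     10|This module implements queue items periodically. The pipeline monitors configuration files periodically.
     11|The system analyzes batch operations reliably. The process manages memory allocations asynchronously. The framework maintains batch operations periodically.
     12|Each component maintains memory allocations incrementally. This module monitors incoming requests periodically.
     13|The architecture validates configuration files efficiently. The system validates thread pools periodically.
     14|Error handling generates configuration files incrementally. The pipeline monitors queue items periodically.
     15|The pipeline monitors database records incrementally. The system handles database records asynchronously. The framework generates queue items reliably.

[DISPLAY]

         ┏━━━━━━━━━━━━━━━━━━━━━━━━━━━━━┓        
         ┃ HexEditor                   ┃        
         ┠─────────────────────────────┨        
         ┃00000000  25 50 44 46 2d 31 2┃        
   ┏━━━━━━━━━━━━━━━━━━━━━━━━━━━━━━━━┓ e┃        
   ┃ DialogModal                    ┃ b┃        
   ┠────────────────────────────────┨ f┃        
   ┃The process handles queue items ┃ 2┃        
   ┃The architecture processes batch┃ a┃        
   ┃This module transforms user sess┃━━┛        
   ┃Data processing transforms batch┃           
   ┃This module maintains user sessi┃           
   ┃Th┌──────────────────────────┐oo┃           
   ┃Th│      Save Changes?       │ra┃           
┏━━┃  │   Save before closing?   │  ┃           
┃ M┃Th│[Save]  Don't Save   Cance│h ┃           
┠──┃Th└──────────────────────────┘te┃           
┃  ┃The system analyzes batch operat┃           
┃ S┃Each component maintains memory ┃           
┃ H┃The architecture validates confi┃           


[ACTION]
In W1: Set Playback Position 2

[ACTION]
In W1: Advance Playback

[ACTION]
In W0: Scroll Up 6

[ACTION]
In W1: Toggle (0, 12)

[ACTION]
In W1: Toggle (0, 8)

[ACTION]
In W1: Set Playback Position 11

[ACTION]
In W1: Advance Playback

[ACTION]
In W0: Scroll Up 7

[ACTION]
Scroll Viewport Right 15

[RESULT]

  ┏━━━━━━━━━━━━━━━━━━━━━━━━━━━━━┓               
  ┃ HexEditor                   ┃               
  ┠─────────────────────────────┨               
  ┃00000000  25 50 44 46 2d 31 2┃               
━━━━━━━━━━━━━━━━━━━━━━━━━━━━━┓ e┃               
alogModal                    ┃ b┃               
─────────────────────────────┨ f┃               
 process handles queue items ┃ 2┃               
 architecture processes batch┃ a┃               
s module transforms user sess┃━━┛               
a processing transforms batch┃                  
s module maintains user sessi┃                  
──────────────────────────┐oo┃                  
      Save Changes?       │ra┃                  
   Save before closing?   │  ┃                  
[Save]  Don't Save   Cance│h ┃                  
──────────────────────────┘te┃                  
 system analyzes batch operat┃                  
h component maintains memory ┃                  
 architecture validates confi┃                  


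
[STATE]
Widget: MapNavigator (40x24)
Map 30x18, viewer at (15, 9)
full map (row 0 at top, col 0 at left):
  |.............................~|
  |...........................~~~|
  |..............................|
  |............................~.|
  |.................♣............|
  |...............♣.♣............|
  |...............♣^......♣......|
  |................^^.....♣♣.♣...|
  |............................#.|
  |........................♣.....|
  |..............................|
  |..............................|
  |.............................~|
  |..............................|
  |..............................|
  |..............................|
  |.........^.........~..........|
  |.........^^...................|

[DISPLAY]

                                        
                                        
                                        
     .............................~     
     ...........................~~~     
     ..............................     
     ............................~.     
     .................♣............     
     ...............♣.♣............     
     ...............♣^......♣......     
     ................^^.....♣♣.♣...     
     ............................#.     
     ...............@........♣.....     
     ..............................     
     ..............................     
     .............................~     
     ..............................     
     ..............................     
     ..............................     
     .........^.........~..........     
     .........^^...................     
                                        
                                        
                                        


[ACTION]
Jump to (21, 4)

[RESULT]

                                        
                                        
                                        
                                        
                                        
                                        
                                        
                                        
............................~           
..........................~~~           
.............................           
...........................~.           
................♣...@........           
..............♣.♣............           
..............♣^......♣......           
...............^^.....♣♣.♣...           
...........................#.           
.......................♣.....           
.............................           
.............................           
............................~           
.............................           
.............................           
.............................           


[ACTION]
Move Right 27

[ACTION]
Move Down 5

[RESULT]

                                        
                                        
                                        
....................~                   
..................~~~                   
.....................                   
...................~.                   
........♣............                   
......♣.♣............                   
......♣^......♣......                   
.......^^.....♣♣.♣...                   
...................#.                   
...............♣....@                   
.....................                   
.....................                   
....................~                   
.....................                   
.....................                   
.....................                   
^.........~..........                   
^^...................                   
                                        
                                        
                                        


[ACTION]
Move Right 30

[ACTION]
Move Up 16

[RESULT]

                                        
                                        
                                        
                                        
                                        
                                        
                                        
                                        
                                        
                                        
                                        
                                        
....................@                   
..................~~~                   
.....................                   
...................~.                   
........♣............                   
......♣.♣............                   
......♣^......♣......                   
.......^^.....♣♣.♣...                   
...................#.                   
...............♣.....                   
.....................                   
.....................                   


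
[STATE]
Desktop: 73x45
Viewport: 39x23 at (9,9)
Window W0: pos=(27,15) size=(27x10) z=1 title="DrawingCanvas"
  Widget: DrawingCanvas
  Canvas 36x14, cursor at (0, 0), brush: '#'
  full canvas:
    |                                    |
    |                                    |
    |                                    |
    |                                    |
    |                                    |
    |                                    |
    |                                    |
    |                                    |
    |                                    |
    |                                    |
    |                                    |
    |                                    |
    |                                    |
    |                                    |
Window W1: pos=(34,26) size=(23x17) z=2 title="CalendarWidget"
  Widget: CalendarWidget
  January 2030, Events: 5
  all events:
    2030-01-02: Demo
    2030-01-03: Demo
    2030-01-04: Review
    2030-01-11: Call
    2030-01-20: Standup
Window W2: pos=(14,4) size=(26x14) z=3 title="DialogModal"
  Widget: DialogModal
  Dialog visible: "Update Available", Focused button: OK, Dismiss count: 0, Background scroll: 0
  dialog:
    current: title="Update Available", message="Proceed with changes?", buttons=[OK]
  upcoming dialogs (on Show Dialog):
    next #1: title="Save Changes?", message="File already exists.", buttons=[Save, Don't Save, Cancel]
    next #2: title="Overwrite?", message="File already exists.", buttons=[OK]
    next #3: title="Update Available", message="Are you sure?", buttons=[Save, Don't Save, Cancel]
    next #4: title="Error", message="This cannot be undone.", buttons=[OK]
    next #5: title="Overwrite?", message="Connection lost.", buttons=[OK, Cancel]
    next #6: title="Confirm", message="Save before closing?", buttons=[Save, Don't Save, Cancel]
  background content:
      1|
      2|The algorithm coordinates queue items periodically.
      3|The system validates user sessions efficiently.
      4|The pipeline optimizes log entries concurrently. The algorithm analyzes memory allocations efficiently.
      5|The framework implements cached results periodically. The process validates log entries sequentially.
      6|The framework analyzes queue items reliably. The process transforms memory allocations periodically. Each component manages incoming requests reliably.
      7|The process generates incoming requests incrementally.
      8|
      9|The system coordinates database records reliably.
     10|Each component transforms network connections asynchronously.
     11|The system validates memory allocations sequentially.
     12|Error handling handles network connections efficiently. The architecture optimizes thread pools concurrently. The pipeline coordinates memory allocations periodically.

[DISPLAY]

     ┃Th┌──────────────────┐se┃        
     ┃Th│ Update Available │ l┃        
     ┃Th│Proceed with chang│ts┃        
     ┃Th│       [OK]       │ q┃        
     ┃Th└──────────────────┘in┃        
     ┃                        ┃        
     ┃The system coordinates d┃━━━━━━━━
     ┃Each component transform┃as      
     ┗━━━━━━━━━━━━━━━━━━━━━━━━┛────────
                  ┃+                   
                  ┃                    
                  ┃                    
                  ┃                    
                  ┃                    
                  ┃                    
                  ┗━━━━━━━━━━━━━━━━━━━━
                                       
                         ┏━━━━━━━━━━━━━
                         ┃ CalendarWidg
                         ┠─────────────
                         ┃     January 
                         ┃Mo Tu We Th F
                         ┃    1  2*  3*


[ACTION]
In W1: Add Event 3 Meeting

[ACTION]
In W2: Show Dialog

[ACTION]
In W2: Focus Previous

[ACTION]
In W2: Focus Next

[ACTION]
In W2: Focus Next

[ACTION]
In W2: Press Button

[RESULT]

     ┃The system validates use┃        
     ┃The pipeline optimizes l┃        
     ┃The framework implements┃        
     ┃The framework analyzes q┃        
     ┃The process generates in┃        
     ┃                        ┃        
     ┃The system coordinates d┃━━━━━━━━
     ┃Each component transform┃as      
     ┗━━━━━━━━━━━━━━━━━━━━━━━━┛────────
                  ┃+                   
                  ┃                    
                  ┃                    
                  ┃                    
                  ┃                    
                  ┃                    
                  ┗━━━━━━━━━━━━━━━━━━━━
                                       
                         ┏━━━━━━━━━━━━━
                         ┃ CalendarWidg
                         ┠─────────────
                         ┃     January 
                         ┃Mo Tu We Th F
                         ┃    1  2*  3*
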